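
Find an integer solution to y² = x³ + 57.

Try small integer x values and check whether x³ + 57 is a perfect square.
x = 7: x³ + 57 = 7³ + 57 = 343 + 57 = 400
Is 400 a perfect square? 20² = 400 ✓
So (x, y) = (7, 20) is a solution.

x = 7, y = 20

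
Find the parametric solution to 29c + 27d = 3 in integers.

Step 1: Compute gcd(29, 27) = 1.
Since 1 divides 3, solutions exist.

Step 2: Find a particular solution using extended Euclidean algorithm.
We get c₀ = -39, d₀ = 42.
Check: 29*-39 + 27*42 = 3 = 3 ✓

Step 3: Write the general solution.
c = -39 + (27/1)t = -39 + 27t
d = 42 - (29/1)t = 42 - 29t
for any integer t.

c = -39 + 27t, d = 42 - 29t for integer t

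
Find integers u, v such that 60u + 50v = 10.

Step 1: Check solvability.
gcd(60, 50) = 10
Since 10 divides 10, solutions exist.

Step 2: Apply extended Euclidean algorithm to find gcd.
We find integers such that 60*x0 + 50*y0 = 10

Step 3: Scale the particular solution.
Multiply by 10/10 = 1:
u = 1, v = -1

Step 4: Verify.
60*(1) + 50*(-1) = 10 = 10 ✓

u = 1, v = -1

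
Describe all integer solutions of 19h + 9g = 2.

Step 1: Compute gcd(19, 9) = 1.
Since 1 divides 2, solutions exist.

Step 2: Find a particular solution using extended Euclidean algorithm.
We get h₀ = 2, g₀ = -4.
Check: 19*2 + 9*-4 = 2 = 2 ✓

Step 3: Write the general solution.
h = 2 + (9/1)t = 2 + 9t
g = -4 - (19/1)t = -4 - 19t
for any integer t.

h = 2 + 9t, g = -4 - 19t for integer t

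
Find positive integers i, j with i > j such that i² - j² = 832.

Factor: i² - j² = (i+j)(i-j) = 832.
We need two factors of 832 with the same parity.
Use i+j = 416 and i-j = 2 (product 416·2 = 832).
Adding: 2i = 418, so i = 209.
Subtracting: 2j = 414, so j = 207.
Check: 209² - 207² = 43681 - 42849 = 832 ✓

i = 209, j = 207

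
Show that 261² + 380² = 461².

Compute a² + b² = 261² + 380² = 68121 + 144400 = 212521
Compute c² = 461² = 212521
Since 212521 = 212521, confirmed.

Yes, it is a Pythagorean triple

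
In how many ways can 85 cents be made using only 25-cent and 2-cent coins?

We need non-negative integers (x, y) with 25x + 2y = 85.
For each x from 0 to 3, check if (85 - 25x) is a non-negative multiple of 2.
Solutions (x, y): (1,30), (3,5)
Count: 2

2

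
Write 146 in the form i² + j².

We need to find integers i, j > 0 such that i² + j² = 146.
Trying i = 5: j² = 146 - 5² = 146 - 25 = 121
j = 11
Check: 5² + 11² = 25 + 121 = 146 ✓

146 = 5² + 11²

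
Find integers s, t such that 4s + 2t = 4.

Step 1: Check solvability.
gcd(4, 2) = 2
Since 2 divides 4, solutions exist.

Step 2: Apply extended Euclidean algorithm to find gcd.
We find integers such that 4*x0 + 2*y0 = 2

Step 3: Scale the particular solution.
Multiply by 4/2 = 2:
s = 0, t = 2

Step 4: Verify.
4*(0) + 2*(2) = 4 = 4 ✓

s = 0, t = 2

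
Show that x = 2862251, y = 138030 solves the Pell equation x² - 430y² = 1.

Compute x² = 2862251² = 8192480787001
Compute 430y² = 430·138030² = 430·19052280900 = 8192480787000
x² - 430y² = 8192480787001 - 8192480787000 = 1
Since this equals 1, (2862251, 138030) is a solution.

Yes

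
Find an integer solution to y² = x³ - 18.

Try small integer x values and check whether x³ - 18 is a perfect square.
x = 3: x³ - 18 = 3³ - 18 = 27 - 18 = 9
Is 9 a perfect square? 3² = 9 ✓
So (x, y) = (3, -3) is a solution.

x = 3, y = -3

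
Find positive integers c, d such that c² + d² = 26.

Search for c with 26 - c² a perfect square.
c = 1: 26 - 1² = 26 - 1 = 25 = 5² ✓
So c = 1, d = 5.

c = 1, d = 5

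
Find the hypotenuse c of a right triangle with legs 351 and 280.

c² = a² + b² = 351² + 280² = 123201 + 78400 = 201601
c = 449

449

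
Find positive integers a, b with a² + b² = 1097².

We need a² + b² = 1097² = 1203409.
Trying: 585² + 928² = 342225 + 861184 = 1203409 ✓

(585, 928, 1097)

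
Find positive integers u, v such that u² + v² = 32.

Search for u with 32 - u² a perfect square.
u = 4: 32 - 4² = 32 - 16 = 16 = 4² ✓
So u = 4, v = 4.

u = 4, v = 4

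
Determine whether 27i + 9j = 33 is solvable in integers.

Step 1: Compute gcd(27, 9).
gcd(27, 9) = 9

Step 2: Check divisibility.
Does 9 divide 33? 33 = 9 x 3 + 6, so no.

By the theorem on linear Diophantine equations, 27i + 9j = 33 has integer solutions if and only if gcd(27, 9) divides 33. Since 9 does not divide 33, no solutions exist.

No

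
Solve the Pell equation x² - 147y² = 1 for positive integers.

We seek the smallest positive integers (x, y) with x² - 147y² = 1, i.e., x² = 147y² + 1.
Try successive y values:
y = 1: x² = 147·1² + 1 = 148, not a perfect square
y = 2: x² = 147·2² + 1 = 589, not a perfect square
y = 3: x² = 147·3² + 1 = 1324, not a perfect square
... continuing the search (or via continued fractions) ...
y = 8: x² = 147·8² + 1 = 9409, x = 97 ✓

Verify: 97² - 147·8² = 9409 - 9408 = 1 ✓

x = 97, y = 8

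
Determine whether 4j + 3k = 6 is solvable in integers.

Step 1: Compute gcd(4, 3).
gcd(4, 3) = 1

Step 2: Check divisibility.
Does 1 divide 6? 6 = 1 x 6, so yes.

By the theorem on linear Diophantine equations, 4j + 3k = 6 has integer solutions if and only if gcd(4, 3) divides 6. Since 1 | 6, solutions exist.

Yes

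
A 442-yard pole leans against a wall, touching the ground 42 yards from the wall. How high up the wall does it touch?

The ladder, wall, and ground form a right triangle with hypotenuse 442 and one leg 42.
By the Pythagorean theorem: h² = 442² - 42² = 195364 - 1764 = 193600
h = √193600 = 440 yards

440 yards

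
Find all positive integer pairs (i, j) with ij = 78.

The positive divisors of 78 are: 1, 2, 3, 6, 13, 26, 39, 78.
Each divisor d gives the pair (d, 78/d):
(1, 78), (2, 39), (3, 26), (6, 13), (13, 6), (26, 3), (39, 2), (78, 1)

(1, 78), (2, 39), (3, 26), (6, 13), (13, 6), (26, 3), (39, 2), (78, 1)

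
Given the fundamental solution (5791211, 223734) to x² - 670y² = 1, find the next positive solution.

Solutions to x² - Dy² = 1 are generated by powers of (x₀ + y₀√D).
The next solution satisfies x₁ + y₁√670 = (x₀ + y₀√670)², giving:
x₁ = x₀² + 670y₀² = 5791211² + 670·223734² = 33538124846521 + 33538124846520 = 67076249693041
y₁ = 2x₀y₀ = 2·5791211·223734 = 2591381603748

Verify: 67076249693041² - 670·2591381603748² = 4499223272883182846723827681 - 4499223272883182846723827680 = 1 ✓

x = 67076249693041, y = 2591381603748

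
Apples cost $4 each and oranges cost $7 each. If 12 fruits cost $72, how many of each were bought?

Let a = apples, o = oranges.
a + o = 12
4a + 7o = 72
Substitute o = 12 - a:
4a + 7(12 - a) = 72
(4 - 7)a = 72 - 84
-3a = -12
a = 4, o = 12 - 4 = 8

Apples: 4, Oranges: 8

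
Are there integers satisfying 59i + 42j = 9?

Step 1: Compute gcd(59, 42).
gcd(59, 42) = 1

Step 2: Check divisibility.
Does 1 divide 9? 9 = 1 x 9, so yes.

By the theorem on linear Diophantine equations, 59i + 42j = 9 has integer solutions if and only if gcd(59, 42) divides 9. Since 1 | 9, solutions exist.

Yes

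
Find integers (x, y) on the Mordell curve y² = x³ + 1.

Try small integer x values and check whether x³ + 1 is a perfect square.
x = 2: x³ + 1 = 2³ + 1 = 8 + 1 = 9
Is 9 a perfect square? 3² = 9 ✓
So (x, y) = (2, 3) is a solution.

x = 2, y = 3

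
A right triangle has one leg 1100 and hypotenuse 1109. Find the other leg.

a² = c² - b² = 1229881 - 1210000 = 19881
a = 141

141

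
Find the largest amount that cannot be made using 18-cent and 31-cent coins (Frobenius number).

For two coprime denominations a and b, the Frobenius number (largest value not representable as a non-negative combination) is ab - a - b.
Here gcd(18, 31) = 1, so they are coprime.
F(18, 31) = 18·31 - 18 - 31 = 558 - 49 = 509

509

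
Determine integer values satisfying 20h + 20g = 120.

Step 1: Check solvability.
gcd(20, 20) = 20
Since 20 divides 120, solutions exist.

Step 2: Apply extended Euclidean algorithm to find gcd.
We find integers such that 20*x0 + 20*y0 = 20

Step 3: Scale the particular solution.
Multiply by 120/20 = 6:
h = 0, g = 6

Step 4: Verify.
20*(0) + 20*(6) = 120 = 120 ✓

h = 0, g = 6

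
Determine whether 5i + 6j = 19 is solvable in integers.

Step 1: Compute gcd(5, 6).
gcd(5, 6) = 1

Step 2: Check divisibility.
Does 1 divide 19? 19 = 1 x 19, so yes.

By the theorem on linear Diophantine equations, 5i + 6j = 19 has integer solutions if and only if gcd(5, 6) divides 19. Since 1 | 19, solutions exist.

Yes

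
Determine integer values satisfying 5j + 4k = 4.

Step 1: Check solvability.
gcd(5, 4) = 1
Since 1 divides 4, solutions exist.

Step 2: Apply extended Euclidean algorithm to find gcd.
We find integers such that 5*x0 + 4*y0 = 1

Step 3: Scale the particular solution.
Multiply by 4/1 = 4:
j = 4, k = -4

Step 4: Verify.
5*(4) + 4*(-4) = 4 = 4 ✓

j = 4, k = -4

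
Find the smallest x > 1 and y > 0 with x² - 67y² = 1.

We seek the smallest positive integers (x, y) with x² - 67y² = 1, i.e., x² = 67y² + 1.
Try successive y values:
y = 1: x² = 67·1² + 1 = 68, not a perfect square
y = 2: x² = 67·2² + 1 = 269, not a perfect square
y = 3: x² = 67·3² + 1 = 604, not a perfect square
... continuing the search (or via continued fractions) ...
y = 5967: x² = 67·5967² + 1 = 2385540964, x = 48842 ✓

Verify: 48842² - 67·5967² = 2385540964 - 2385540963 = 1 ✓

x = 48842, y = 5967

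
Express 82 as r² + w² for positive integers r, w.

We need to find integers r, w > 0 such that r² + w² = 82.
Trying r = 1: w² = 82 - 1² = 82 - 1 = 81
w = 9
Check: 1² + 9² = 1 + 81 = 82 ✓

82 = 1² + 9²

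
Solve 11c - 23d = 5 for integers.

Step 1: Check solvability.
gcd(11, 23) = 1
Since 1 divides 5, solutions exist.

Step 2: Apply extended Euclidean algorithm to find gcd.
We find integers such that 11*x0 + 23*y0 = 1

Step 3: Scale the particular solution.
Multiply by 5/1 = 5:
c = -10, d = -5

Step 4: Verify.
11*(-10) - 23*(-5) = 5 = 5 ✓

c = -10, d = -5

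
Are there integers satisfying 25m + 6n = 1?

Step 1: Compute gcd(25, 6).
gcd(25, 6) = 1

Step 2: Check divisibility.
Does 1 divide 1? 1 = 1 x 1, so yes.

By the theorem on linear Diophantine equations, 25m + 6n = 1 has integer solutions if and only if gcd(25, 6) divides 1. Since 1 | 1, solutions exist.

Yes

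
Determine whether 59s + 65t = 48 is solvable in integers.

Step 1: Compute gcd(59, 65).
gcd(59, 65) = 1

Step 2: Check divisibility.
Does 1 divide 48? 48 = 1 x 48, so yes.

By the theorem on linear Diophantine equations, 59s + 65t = 48 has integer solutions if and only if gcd(59, 65) divides 48. Since 1 | 48, solutions exist.

Yes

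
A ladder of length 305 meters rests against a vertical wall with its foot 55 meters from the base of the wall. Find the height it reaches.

The ladder, wall, and ground form a right triangle with hypotenuse 305 and one leg 55.
By the Pythagorean theorem: h² = 305² - 55² = 93025 - 3025 = 90000
h = √90000 = 300 meters

300 meters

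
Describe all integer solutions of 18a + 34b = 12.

Step 1: Compute gcd(18, 34) = 2.
Since 2 divides 12, solutions exist.

Step 2: Find a particular solution using extended Euclidean algorithm.
We get a₀ = 12, b₀ = -6.
Check: 18*12 + 34*-6 = 12 = 12 ✓

Step 3: Write the general solution.
a = 12 + (34/2)t = 12 + 17t
b = -6 - (18/2)t = -6 - 9t
for any integer t.

a = 12 + 17t, b = -6 - 9t for integer t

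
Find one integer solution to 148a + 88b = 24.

Step 1: Check solvability.
gcd(148, 88) = 4
Since 4 divides 24, solutions exist.

Step 2: Apply extended Euclidean algorithm to find gcd.
We find integers such that 148*x0 + 88*y0 = 4

Step 3: Scale the particular solution.
Multiply by 24/4 = 6:
a = 18, b = -30

Step 4: Verify.
148*(18) + 88*(-30) = 24 = 24 ✓

a = 18, b = -30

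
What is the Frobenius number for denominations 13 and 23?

For two coprime denominations a and b, the Frobenius number (largest value not representable as a non-negative combination) is ab - a - b.
Here gcd(13, 23) = 1, so they are coprime.
F(13, 23) = 13·23 - 13 - 23 = 299 - 36 = 263

263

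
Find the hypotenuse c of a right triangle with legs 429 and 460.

c² = a² + b² = 429² + 460² = 184041 + 211600 = 395641
c = sqrt(395641) = 629

629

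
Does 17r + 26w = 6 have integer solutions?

Step 1: Compute gcd(17, 26).
gcd(17, 26) = 1

Step 2: Check divisibility.
Does 1 divide 6? 6 = 1 x 6, so yes.

By the theorem on linear Diophantine equations, 17r + 26w = 6 has integer solutions if and only if gcd(17, 26) divides 6. Since 1 | 6, solutions exist.

Yes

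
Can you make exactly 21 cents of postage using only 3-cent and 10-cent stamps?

We need non-negative x, y with 3x + 10y = 21.
gcd(3, 10) = 1 divides 21, so integer solutions exist.
Search for a non-negative one: x = 7 gives 10y = 21 - 21 = 0, so y = 0.
Check: 3·7 + 10·0 = 21 ✓

Yes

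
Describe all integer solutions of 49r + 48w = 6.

Step 1: Compute gcd(49, 48) = 1.
Since 1 divides 6, solutions exist.

Step 2: Find a particular solution using extended Euclidean algorithm.
We get r₀ = 6, w₀ = -6.
Check: 49*6 + 48*-6 = 6 = 6 ✓

Step 3: Write the general solution.
r = 6 + (48/1)t = 6 + 48t
w = -6 - (49/1)t = -6 - 49t
for any integer t.

r = 6 + 48t, w = -6 - 49t for integer t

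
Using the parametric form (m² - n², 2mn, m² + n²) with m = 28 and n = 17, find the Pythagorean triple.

a = m² - n² = 784 - 289 = 495
b = 2mn = 2·28·17 = 952
c = m² + n² = 784 + 289 = 1073
Verify: 495² + 952² = 245025 + 906304 = 1151329 = 1073² ✓

(495, 952, 1073)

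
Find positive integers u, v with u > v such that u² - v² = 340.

Factor: u² - v² = (u+v)(u-v) = 340.
We need two factors of 340 with the same parity.
Use u+v = 170 and u-v = 2 (product 170·2 = 340).
Adding: 2u = 172, so u = 86.
Subtracting: 2v = 168, so v = 84.
Check: 86² - 84² = 7396 - 7056 = 340 ✓

u = 86, v = 84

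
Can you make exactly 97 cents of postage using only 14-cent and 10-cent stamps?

We need non-negative x, y with 14x + 10y = 97.
gcd(14, 10) = 2, and 2 does not divide 97.
No integer solutions exist, so certainly no non-negative ones.

No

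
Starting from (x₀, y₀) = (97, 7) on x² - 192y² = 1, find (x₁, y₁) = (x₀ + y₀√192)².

Solutions to x² - Dy² = 1 are generated by powers of (x₀ + y₀√D).
The next solution satisfies x₁ + y₁√192 = (x₀ + y₀√192)², giving:
x₁ = x₀² + 192y₀² = 97² + 192·7² = 9409 + 9408 = 18817
y₁ = 2x₀y₀ = 2·97·7 = 1358

Verify: 18817² - 192·1358² = 354079489 - 354079488 = 1 ✓

x = 18817, y = 1358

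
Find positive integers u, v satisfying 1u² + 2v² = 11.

Try small values of u and check whether (11 - 1u²)/2 is a perfect square.
u = 3: 1·3² = 9, so 2v² = 11 - 9 = 2, giving v² = 1, v = 1.
Check: 1·3² + 2·1² = 9 + 2 = 11 ✓

u = 3, v = 1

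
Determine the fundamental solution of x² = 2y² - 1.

We need x² = 2y² - 1. Try successive y:
y = 1: x² = 2·1² - 1 = 1 = 1² ✓
Check: 1² - 2·1² = 1 - 2 = -1 ✓

x = 1, y = 1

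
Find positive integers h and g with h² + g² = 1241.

We need to find integers h, g > 0 such that h² + g² = 1241.
Trying h = 4: g² = 1241 - 4² = 1241 - 16 = 1225
g = 35
Check: 4² + 35² = 16 + 1225 = 1241 ✓

1241 = 4² + 35²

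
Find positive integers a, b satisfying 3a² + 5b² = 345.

Try small values of a and check whether (345 - 3a²)/5 is a perfect square.
a = 10: 3·10² = 300, so 5b² = 345 - 300 = 45, giving b² = 9, b = 3.
Check: 3·10² + 5·3² = 300 + 45 = 345 ✓

a = 10, b = 3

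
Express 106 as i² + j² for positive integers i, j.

We need to find integers i, j > 0 such that i² + j² = 106.
Trying i = 5: j² = 106 - 5² = 106 - 25 = 81
j = 9
Check: 5² + 9² = 25 + 81 = 106 ✓

106 = 5² + 9²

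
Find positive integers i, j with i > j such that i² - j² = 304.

Factor: i² - j² = (i+j)(i-j) = 304.
We need two factors of 304 with the same parity.
Use i+j = 152 and i-j = 2 (product 152·2 = 304).
Adding: 2i = 154, so i = 77.
Subtracting: 2j = 150, so j = 75.
Check: 77² - 75² = 5929 - 5625 = 304 ✓

i = 77, j = 75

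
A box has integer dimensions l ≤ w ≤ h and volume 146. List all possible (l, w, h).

Iterate l from 1 to ⌊146^(1/3)⌋. For each l dividing 146, iterate w ≥ l with w dividing 146/l, and set h = 146/(l·w).
Triples found (2): (1×1×146), (1×2×73)

(1×1×146), (1×2×73)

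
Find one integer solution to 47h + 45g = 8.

Step 1: Check solvability.
gcd(47, 45) = 1
Since 1 divides 8, solutions exist.

Step 2: Apply extended Euclidean algorithm to find gcd.
We find integers such that 47*x0 + 45*y0 = 1

Step 3: Scale the particular solution.
Multiply by 8/1 = 8:
h = -176, g = 184

Step 4: Verify.
47*(-176) + 45*(184) = 8 = 8 ✓

h = -176, g = 184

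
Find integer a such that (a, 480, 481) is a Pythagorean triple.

a² = c² - b² = 481² - 480² = 231361 - 230400 = 961
a = sqrt(961) = 31

31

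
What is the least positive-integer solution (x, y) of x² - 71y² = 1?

We seek the smallest positive integers (x, y) with x² - 71y² = 1, i.e., x² = 71y² + 1.
Try successive y values:
y = 1: x² = 71·1² + 1 = 72, not a perfect square
y = 2: x² = 71·2² + 1 = 285, not a perfect square
y = 3: x² = 71·3² + 1 = 640, not a perfect square
... continuing the search (or via continued fractions) ...
y = 413: x² = 71·413² + 1 = 12110400, x = 3480 ✓

Verify: 3480² - 71·413² = 12110400 - 12110399 = 1 ✓

x = 3480, y = 413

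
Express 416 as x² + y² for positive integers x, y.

We need to find integers x, y > 0 such that x² + y² = 416.
Trying x = 4: y² = 416 - 4² = 416 - 16 = 400
y = 20
Check: 4² + 20² = 16 + 400 = 416 ✓

416 = 4² + 20²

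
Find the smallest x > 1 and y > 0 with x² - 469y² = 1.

We seek the smallest positive integers (x, y) with x² - 469y² = 1, i.e., x² = 469y² + 1.
Try successive y values:
y = 1: x² = 469·1² + 1 = 470, not a perfect square
y = 2: x² = 469·2² + 1 = 1877, not a perfect square
y = 3: x² = 469·3² + 1 = 4222, not a perfect square
... continuing the search (or via continued fractions) ...
y = 6336: x² = 469·6336² + 1 = 18827956225, x = 137215 ✓

Verify: 137215² - 469·6336² = 18827956225 - 18827956224 = 1 ✓

x = 137215, y = 6336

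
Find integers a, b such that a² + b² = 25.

We need to find integers a, b > 0 such that a² + b² = 25.
Trying a = 3: b² = 25 - 3² = 25 - 9 = 16
b = 4
Check: 3² + 4² = 9 + 16 = 25 ✓

25 = 3² + 4²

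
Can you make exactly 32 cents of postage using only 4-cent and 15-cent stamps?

We need non-negative x, y with 4x + 15y = 32.
gcd(4, 15) = 1 divides 32, so integer solutions exist.
Search for a non-negative one: x = 8 gives 15y = 32 - 32 = 0, so y = 0.
Check: 4·8 + 15·0 = 32 ✓

Yes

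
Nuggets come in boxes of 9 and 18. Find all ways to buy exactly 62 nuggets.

We need non-negative integers (x, y) with 9x + 18y = 62.
For each x in 0..6, check if 62 - 9x is a non-negative multiple of 18.
No x yields an integer y ≥ 0.

No solution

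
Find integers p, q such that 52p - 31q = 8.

Step 1: Check solvability.
gcd(52, 31) = 1
Since 1 divides 8, solutions exist.

Step 2: Apply extended Euclidean algorithm to find gcd.
We find integers such that 52*x0 + 31*y0 = 1

Step 3: Scale the particular solution.
Multiply by 8/1 = 8:
p = 24, q = 40

Step 4: Verify.
52*(24) - 31*(40) = 8 = 8 ✓

p = 24, q = 40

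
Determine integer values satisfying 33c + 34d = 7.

Step 1: Check solvability.
gcd(33, 34) = 1
Since 1 divides 7, solutions exist.

Step 2: Apply extended Euclidean algorithm to find gcd.
We find integers such that 33*x0 + 34*y0 = 1

Step 3: Scale the particular solution.
Multiply by 7/1 = 7:
c = -7, d = 7

Step 4: Verify.
33*(-7) + 34*(7) = 7 = 7 ✓

c = -7, d = 7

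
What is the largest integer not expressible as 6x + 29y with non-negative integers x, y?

For two coprime denominations a and b, the Frobenius number (largest value not representable as a non-negative combination) is ab - a - b.
Here gcd(6, 29) = 1, so they are coprime.
F(6, 29) = 6·29 - 6 - 29 = 174 - 35 = 139

139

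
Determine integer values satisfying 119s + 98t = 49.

Step 1: Check solvability.
gcd(119, 98) = 7
Since 7 divides 49, solutions exist.

Step 2: Apply extended Euclidean algorithm to find gcd.
We find integers such that 119*x0 + 98*y0 = 7

Step 3: Scale the particular solution.
Multiply by 49/7 = 7:
s = 35, t = -42

Step 4: Verify.
119*(35) + 98*(-42) = 49 = 49 ✓

s = 35, t = -42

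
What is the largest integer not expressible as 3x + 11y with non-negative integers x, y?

For two coprime denominations a and b, the Frobenius number (largest value not representable as a non-negative combination) is ab - a - b.
Here gcd(3, 11) = 1, so they are coprime.
F(3, 11) = 3·11 - 3 - 11 = 33 - 14 = 19

19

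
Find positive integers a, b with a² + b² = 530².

We need a² + b² = 530² = 280900.
Trying: 494² + 192² = 244036 + 36864 = 280900 ✓

(494, 192, 530)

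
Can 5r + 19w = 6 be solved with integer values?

Step 1: Compute gcd(5, 19).
gcd(5, 19) = 1

Step 2: Check divisibility.
Does 1 divide 6? 6 = 1 x 6, so yes.

By the theorem on linear Diophantine equations, 5r + 19w = 6 has integer solutions if and only if gcd(5, 19) divides 6. Since 1 | 6, solutions exist.

Yes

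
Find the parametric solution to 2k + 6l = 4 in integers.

Step 1: Compute gcd(2, 6) = 2.
Since 2 divides 4, solutions exist.

Step 2: Find a particular solution using extended Euclidean algorithm.
We get k₀ = 2, l₀ = 0.
Check: 2*2 + 6*0 = 4 = 4 ✓

Step 3: Write the general solution.
k = 2 + (6/2)t = 2 + 3t
l = 0 - (2/2)t = 0 - 1t
for any integer t.

k = 2 + 3t, l = 0 - 1t for integer t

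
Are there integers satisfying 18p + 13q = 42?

Step 1: Compute gcd(18, 13).
gcd(18, 13) = 1

Step 2: Check divisibility.
Does 1 divide 42? 42 = 1 x 42, so yes.

By the theorem on linear Diophantine equations, 18p + 13q = 42 has integer solutions if and only if gcd(18, 13) divides 42. Since 1 | 42, solutions exist.

Yes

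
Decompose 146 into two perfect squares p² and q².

We need to find integers p, q > 0 such that p² + q² = 146.
Trying p = 5: q² = 146 - 5² = 146 - 25 = 121
q = 11
Check: 5² + 11² = 25 + 121 = 146 ✓

146 = 5² + 11²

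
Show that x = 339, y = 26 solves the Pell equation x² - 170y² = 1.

Compute x² = 339² = 114921
Compute 170y² = 170·26² = 170·676 = 114920
x² - 170y² = 114921 - 114920 = 1
Since this equals 1, (339, 26) is a solution.

Yes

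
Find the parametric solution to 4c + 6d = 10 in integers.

Step 1: Compute gcd(4, 6) = 2.
Since 2 divides 10, solutions exist.

Step 2: Find a particular solution using extended Euclidean algorithm.
We get c₀ = -5, d₀ = 5.
Check: 4*-5 + 6*5 = 10 = 10 ✓

Step 3: Write the general solution.
c = -5 + (6/2)t = -5 + 3t
d = 5 - (4/2)t = 5 - 2t
for any integer t.

c = -5 + 3t, d = 5 - 2t for integer t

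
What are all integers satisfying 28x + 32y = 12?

Step 1: Compute gcd(28, 32) = 4.
Since 4 divides 12, solutions exist.

Step 2: Find a particular solution using extended Euclidean algorithm.
We get x₀ = -3, y₀ = 3.
Check: 28*-3 + 32*3 = 12 = 12 ✓

Step 3: Write the general solution.
x = -3 + (32/4)t = -3 + 8t
y = 3 - (28/4)t = 3 - 7t
for any integer t.

x = -3 + 8t, y = 3 - 7t for integer t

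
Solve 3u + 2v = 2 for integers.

Step 1: Check solvability.
gcd(3, 2) = 1
Since 1 divides 2, solutions exist.

Step 2: Apply extended Euclidean algorithm to find gcd.
We find integers such that 3*x0 + 2*y0 = 1

Step 3: Scale the particular solution.
Multiply by 2/1 = 2:
u = 2, v = -2

Step 4: Verify.
3*(2) + 2*(-2) = 2 = 2 ✓

u = 2, v = -2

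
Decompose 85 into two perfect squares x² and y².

We need to find integers x, y > 0 such that x² + y² = 85.
Trying x = 2: y² = 85 - 2² = 85 - 4 = 81
y = 9
Check: 2² + 9² = 4 + 81 = 85 ✓

85 = 2² + 9²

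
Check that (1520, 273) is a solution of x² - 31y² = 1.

Compute x² = 1520² = 2310400
Compute 31y² = 31·273² = 31·74529 = 2310399
x² - 31y² = 2310400 - 2310399 = 1
Since this equals 1, (1520, 273) is a solution.

Yes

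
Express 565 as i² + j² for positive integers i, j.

We need to find integers i, j > 0 such that i² + j² = 565.
Trying i = 6: j² = 565 - 6² = 565 - 36 = 529
j = 23
Check: 6² + 23² = 36 + 529 = 565 ✓

565 = 6² + 23²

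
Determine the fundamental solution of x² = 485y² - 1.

We need x² = 485y² - 1. Try successive y:
y = 1: x² = 485·1² - 1 = 484 = 22² ✓
Check: 22² - 485·1² = 484 - 485 = -1 ✓

x = 22, y = 1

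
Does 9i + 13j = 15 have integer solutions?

Step 1: Compute gcd(9, 13).
gcd(9, 13) = 1

Step 2: Check divisibility.
Does 1 divide 15? 15 = 1 x 15, so yes.

By the theorem on linear Diophantine equations, 9i + 13j = 15 has integer solutions if and only if gcd(9, 13) divides 15. Since 1 | 15, solutions exist.

Yes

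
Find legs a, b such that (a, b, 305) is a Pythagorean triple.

We need a² + b² = 305² = 93025.
Trying: 207² + 224² = 42849 + 50176 = 93025 ✓

(207, 224, 305)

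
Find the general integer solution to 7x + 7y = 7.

Step 1: Compute gcd(7, 7) = 7.
Since 7 divides 7, solutions exist.

Step 2: Find a particular solution using extended Euclidean algorithm.
We get x₀ = 0, y₀ = 1.
Check: 7*0 + 7*1 = 7 = 7 ✓

Step 3: Write the general solution.
x = 0 + (7/7)t = 0 + 1t
y = 1 - (7/7)t = 1 - 1t
for any integer t.

x = 0 + 1t, y = 1 - 1t for integer t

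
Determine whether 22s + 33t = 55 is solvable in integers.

Step 1: Compute gcd(22, 33).
gcd(22, 33) = 11

Step 2: Check divisibility.
Does 11 divide 55? 55 = 11 x 5, so yes.

By the theorem on linear Diophantine equations, 22s + 33t = 55 has integer solutions if and only if gcd(22, 33) divides 55. Since 11 | 55, solutions exist.

Yes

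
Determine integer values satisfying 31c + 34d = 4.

Step 1: Check solvability.
gcd(31, 34) = 1
Since 1 divides 4, solutions exist.

Step 2: Apply extended Euclidean algorithm to find gcd.
We find integers such that 31*x0 + 34*y0 = 1

Step 3: Scale the particular solution.
Multiply by 4/1 = 4:
c = 44, d = -40

Step 4: Verify.
31*(44) + 34*(-40) = 4 = 4 ✓

c = 44, d = -40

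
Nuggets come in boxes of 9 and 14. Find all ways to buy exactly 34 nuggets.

We need non-negative integers (x, y) with 9x + 14y = 34.
For each x in 0..3, check if 34 - 9x is a non-negative multiple of 14.
No x yields an integer y ≥ 0.

No solution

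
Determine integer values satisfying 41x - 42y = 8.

Step 1: Check solvability.
gcd(41, 42) = 1
Since 1 divides 8, solutions exist.

Step 2: Apply extended Euclidean algorithm to find gcd.
We find integers such that 41*x0 + 42*y0 = 1

Step 3: Scale the particular solution.
Multiply by 8/1 = 8:
x = -8, y = -8

Step 4: Verify.
41*(-8) - 42*(-8) = 8 = 8 ✓

x = -8, y = -8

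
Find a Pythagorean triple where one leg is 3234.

We need the other leg and hypotenuse such that 3234² + x² = c².
Take x = 6840, c = 7566: 3234² + 6840² = 10458756 + 46785600 = 57244356 = 7566² ✓
Triple: (3234, 6840, 7566)

(3234, 6840, 7566)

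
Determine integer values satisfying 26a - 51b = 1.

Step 1: Check solvability.
gcd(26, 51) = 1
Since 1 divides 1, solutions exist.

Step 2: Apply extended Euclidean algorithm to find gcd.
We find integers such that 26*x0 + 51*y0 = 1

Step 3: Scale the particular solution.
Multiply by 1/1 = 1:
a = 2, b = 1

Step 4: Verify.
26*(2) - 51*(1) = 1 = 1 ✓

a = 2, b = 1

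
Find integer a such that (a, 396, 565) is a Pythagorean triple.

a² = c² - b² = 565² - 396² = 319225 - 156816 = 162409
a = sqrt(162409) = 403

403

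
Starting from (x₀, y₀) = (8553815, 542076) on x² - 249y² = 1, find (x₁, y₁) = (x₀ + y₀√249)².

Solutions to x² - Dy² = 1 are generated by powers of (x₀ + y₀√D).
The next solution satisfies x₁ + y₁√249 = (x₀ + y₀√249)², giving:
x₁ = x₀² + 249y₀² = 8553815² + 249·542076² = 73167751054225 + 73167751054224 = 146335502108449
y₁ = 2x₀y₀ = 2·8553815·542076 = 9273635639880

Verify: 146335502108449² - 249·9273635639880² = 21414079177331881724557185601 - 21414079177331881724557185600 = 1 ✓

x = 146335502108449, y = 9273635639880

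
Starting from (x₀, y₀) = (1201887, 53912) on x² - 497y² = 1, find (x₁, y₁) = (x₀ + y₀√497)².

Solutions to x² - Dy² = 1 are generated by powers of (x₀ + y₀√D).
The next solution satisfies x₁ + y₁√497 = (x₀ + y₀√497)², giving:
x₁ = x₀² + 497y₀² = 1201887² + 497·53912² = 1444532360769 + 1444532360768 = 2889064721537
y₁ = 2x₀y₀ = 2·1201887·53912 = 129592263888

Verify: 2889064721537² - 497·129592263888² = 8346694965229663351642369 - 8346694965229663351642368 = 1 ✓

x = 2889064721537, y = 129592263888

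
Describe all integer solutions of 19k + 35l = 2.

Step 1: Compute gcd(19, 35) = 1.
Since 1 divides 2, solutions exist.

Step 2: Find a particular solution using extended Euclidean algorithm.
We get k₀ = -22, l₀ = 12.
Check: 19*-22 + 35*12 = 2 = 2 ✓

Step 3: Write the general solution.
k = -22 + (35/1)t = -22 + 35t
l = 12 - (19/1)t = 12 - 19t
for any integer t.

k = -22 + 35t, l = 12 - 19t for integer t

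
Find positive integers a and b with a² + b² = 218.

We need to find integers a, b > 0 such that a² + b² = 218.
Trying a = 7: b² = 218 - 7² = 218 - 49 = 169
b = 13
Check: 7² + 13² = 49 + 169 = 218 ✓

218 = 7² + 13²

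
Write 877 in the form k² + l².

We need to find integers k, l > 0 such that k² + l² = 877.
Trying k = 6: l² = 877 - 6² = 877 - 36 = 841
l = 29
Check: 6² + 29² = 36 + 841 = 877 ✓

877 = 6² + 29²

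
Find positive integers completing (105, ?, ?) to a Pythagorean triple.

We need the other leg and hypotenuse such that 105² + x² = c².
Take x = 208, c = 233: 105² + 208² = 11025 + 43264 = 54289 = 233² ✓
Triple: (105, 208, 233)

(105, 208, 233)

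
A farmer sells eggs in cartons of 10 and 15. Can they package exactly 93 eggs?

We need non-negative a, b with 10a + 15b = 93.
gcd(10, 15) = 5, and 5 does not divide 93.
No integer solutions exist.

No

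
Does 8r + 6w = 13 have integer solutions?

Step 1: Compute gcd(8, 6).
gcd(8, 6) = 2

Step 2: Check divisibility.
Does 2 divide 13? 13 = 2 x 6 + 1, so no.

By the theorem on linear Diophantine equations, 8r + 6w = 13 has integer solutions if and only if gcd(8, 6) divides 13. Since 2 does not divide 13, no solutions exist.

No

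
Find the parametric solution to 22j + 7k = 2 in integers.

Step 1: Compute gcd(22, 7) = 1.
Since 1 divides 2, solutions exist.

Step 2: Find a particular solution using extended Euclidean algorithm.
We get j₀ = 2, k₀ = -6.
Check: 22*2 + 7*-6 = 2 = 2 ✓

Step 3: Write the general solution.
j = 2 + (7/1)t = 2 + 7t
k = -6 - (22/1)t = -6 - 22t
for any integer t.

j = 2 + 7t, k = -6 - 22t for integer t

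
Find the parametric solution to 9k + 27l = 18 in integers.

Step 1: Compute gcd(9, 27) = 9.
Since 9 divides 18, solutions exist.

Step 2: Find a particular solution using extended Euclidean algorithm.
We get k₀ = 2, l₀ = 0.
Check: 9*2 + 27*0 = 18 = 18 ✓

Step 3: Write the general solution.
k = 2 + (27/9)t = 2 + 3t
l = 0 - (9/9)t = 0 - 1t
for any integer t.

k = 2 + 3t, l = 0 - 1t for integer t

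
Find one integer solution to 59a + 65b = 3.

Step 1: Check solvability.
gcd(59, 65) = 1
Since 1 divides 3, solutions exist.

Step 2: Apply extended Euclidean algorithm to find gcd.
We find integers such that 59*x0 + 65*y0 = 1

Step 3: Scale the particular solution.
Multiply by 3/1 = 3:
a = -33, b = 30

Step 4: Verify.
59*(-33) + 65*(30) = 3 = 3 ✓

a = -33, b = 30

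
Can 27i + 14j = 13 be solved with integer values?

Step 1: Compute gcd(27, 14).
gcd(27, 14) = 1

Step 2: Check divisibility.
Does 1 divide 13? 13 = 1 x 13, so yes.

By the theorem on linear Diophantine equations, 27i + 14j = 13 has integer solutions if and only if gcd(27, 14) divides 13. Since 1 | 13, solutions exist.

Yes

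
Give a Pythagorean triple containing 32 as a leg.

We need the other leg and hypotenuse such that 32² + x² = c².
Take x = 255, c = 257: 32² + 255² = 1024 + 65025 = 66049 = 257² ✓
Triple: (255, 32, 257)

(255, 32, 257)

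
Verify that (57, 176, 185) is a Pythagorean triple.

Compute a² + b²:
57² + 176² = 3249 + 30976 = 34225
Compute c²:
185² = 34225
Since 34225 = 34225, it is a Pythagorean triple.

Yes, it is a Pythagorean triple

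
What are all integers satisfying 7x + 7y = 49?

Step 1: Compute gcd(7, 7) = 7.
Since 7 divides 49, solutions exist.

Step 2: Find a particular solution using extended Euclidean algorithm.
We get x₀ = 0, y₀ = 7.
Check: 7*0 + 7*7 = 49 = 49 ✓

Step 3: Write the general solution.
x = 0 + (7/7)t = 0 + 1t
y = 7 - (7/7)t = 7 - 1t
for any integer t.

x = 0 + 1t, y = 7 - 1t for integer t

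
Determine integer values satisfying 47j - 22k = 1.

Step 1: Check solvability.
gcd(47, 22) = 1
Since 1 divides 1, solutions exist.

Step 2: Apply extended Euclidean algorithm to find gcd.
We find integers such that 47*x0 + 22*y0 = 1

Step 3: Scale the particular solution.
Multiply by 1/1 = 1:
j = -7, k = -15

Step 4: Verify.
47*(-7) - 22*(-15) = 1 = 1 ✓

j = -7, k = -15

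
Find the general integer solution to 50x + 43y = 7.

Step 1: Compute gcd(50, 43) = 1.
Since 1 divides 7, solutions exist.

Step 2: Find a particular solution using extended Euclidean algorithm.
We get x₀ = -42, y₀ = 49.
Check: 50*-42 + 43*49 = 7 = 7 ✓

Step 3: Write the general solution.
x = -42 + (43/1)t = -42 + 43t
y = 49 - (50/1)t = 49 - 50t
for any integer t.

x = -42 + 43t, y = 49 - 50t for integer t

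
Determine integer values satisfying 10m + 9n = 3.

Step 1: Check solvability.
gcd(10, 9) = 1
Since 1 divides 3, solutions exist.

Step 2: Apply extended Euclidean algorithm to find gcd.
We find integers such that 10*x0 + 9*y0 = 1

Step 3: Scale the particular solution.
Multiply by 3/1 = 3:
m = 3, n = -3

Step 4: Verify.
10*(3) + 9*(-3) = 3 = 3 ✓

m = 3, n = -3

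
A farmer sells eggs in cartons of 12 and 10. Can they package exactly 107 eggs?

We need non-negative a, b with 12a + 10b = 107.
gcd(12, 10) = 2, and 2 does not divide 107.
No integer solutions exist.

No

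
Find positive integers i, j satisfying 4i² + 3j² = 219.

Try small values of i and check whether (219 - 4i²)/3 is a perfect square.
i = 6: 4·6² = 144, so 3j² = 219 - 144 = 75, giving j² = 25, j = 5.
Check: 4·6² + 3·5² = 144 + 75 = 219 ✓

i = 6, j = 5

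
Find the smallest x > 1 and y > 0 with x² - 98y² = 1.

We seek the smallest positive integers (x, y) with x² - 98y² = 1, i.e., x² = 98y² + 1.
Try successive y values:
y = 1: x² = 98·1² + 1 = 99, not a perfect square
y = 2: x² = 98·2² + 1 = 393, not a perfect square
y = 3: x² = 98·3² + 1 = 883, not a perfect square
... continuing the search (or via continued fractions) ...
y = 10: x² = 98·10² + 1 = 9801, x = 99 ✓

Verify: 99² - 98·10² = 9801 - 9800 = 1 ✓

x = 99, y = 10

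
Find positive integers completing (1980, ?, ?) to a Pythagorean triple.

We need the other leg and hypotenuse such that 1980² + x² = c².
Take x = 1015, c = 2225: 1980² + 1015² = 3920400 + 1030225 = 4950625 = 2225² ✓
Triple: (1015, 1980, 2225)

(1015, 1980, 2225)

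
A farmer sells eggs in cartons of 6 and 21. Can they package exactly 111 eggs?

We need non-negative a, b with 6a + 21b = 111.
gcd(6, 21) = 3 divides 111.
Try a = 1: 21b = 111 - 6 = 105, so b = 5.
One way: 1 cartons of 6 and 5 cartons of 21.

Yes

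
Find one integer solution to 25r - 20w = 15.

Step 1: Check solvability.
gcd(25, 20) = 5
Since 5 divides 15, solutions exist.

Step 2: Apply extended Euclidean algorithm to find gcd.
We find integers such that 25*x0 + 20*y0 = 5

Step 3: Scale the particular solution.
Multiply by 15/5 = 3:
r = 3, w = 3

Step 4: Verify.
25*(3) - 20*(3) = 15 = 15 ✓

r = 3, w = 3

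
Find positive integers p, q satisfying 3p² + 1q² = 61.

Try small values of p and check whether (61 - 3p²)/1 is a perfect square.
p = 2: 3·2² = 12, so 1q² = 61 - 12 = 49, giving q² = 49, q = 7.
Check: 3·2² + 1·7² = 12 + 49 = 61 ✓

p = 2, q = 7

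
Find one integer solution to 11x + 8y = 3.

Step 1: Check solvability.
gcd(11, 8) = 1
Since 1 divides 3, solutions exist.

Step 2: Apply extended Euclidean algorithm to find gcd.
We find integers such that 11*x0 + 8*y0 = 1

Step 3: Scale the particular solution.
Multiply by 3/1 = 3:
x = 9, y = -12

Step 4: Verify.
11*(9) + 8*(-12) = 3 = 3 ✓

x = 9, y = -12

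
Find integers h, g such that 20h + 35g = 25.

Step 1: Check solvability.
gcd(20, 35) = 5
Since 5 divides 25, solutions exist.

Step 2: Apply extended Euclidean algorithm to find gcd.
We find integers such that 20*x0 + 35*y0 = 5

Step 3: Scale the particular solution.
Multiply by 25/5 = 5:
h = 10, g = -5

Step 4: Verify.
20*(10) + 35*(-5) = 25 = 25 ✓

h = 10, g = -5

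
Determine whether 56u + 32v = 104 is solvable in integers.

Step 1: Compute gcd(56, 32).
gcd(56, 32) = 8

Step 2: Check divisibility.
Does 8 divide 104? 104 = 8 x 13, so yes.

By the theorem on linear Diophantine equations, 56u + 32v = 104 has integer solutions if and only if gcd(56, 32) divides 104. Since 8 | 104, solutions exist.

Yes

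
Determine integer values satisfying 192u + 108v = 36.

Step 1: Check solvability.
gcd(192, 108) = 12
Since 12 divides 36, solutions exist.

Step 2: Apply extended Euclidean algorithm to find gcd.
We find integers such that 192*x0 + 108*y0 = 12

Step 3: Scale the particular solution.
Multiply by 36/12 = 3:
u = 12, v = -21

Step 4: Verify.
192*(12) + 108*(-21) = 36 = 36 ✓

u = 12, v = -21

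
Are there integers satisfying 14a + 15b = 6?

Step 1: Compute gcd(14, 15).
gcd(14, 15) = 1

Step 2: Check divisibility.
Does 1 divide 6? 6 = 1 x 6, so yes.

By the theorem on linear Diophantine equations, 14a + 15b = 6 has integer solutions if and only if gcd(14, 15) divides 6. Since 1 | 6, solutions exist.

Yes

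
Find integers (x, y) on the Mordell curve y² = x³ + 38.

Try small integer x values and check whether x³ + 38 is a perfect square.
x = 11: x³ + 38 = 11³ + 38 = 1331 + 38 = 1369
Is 1369 a perfect square? 37² = 1369 ✓
So (x, y) = (11, 37) is a solution.

x = 11, y = 37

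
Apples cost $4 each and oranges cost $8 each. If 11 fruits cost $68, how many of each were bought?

Let a = apples, o = oranges.
a + o = 11
4a + 8o = 68
Substitute o = 11 - a:
4a + 8(11 - a) = 68
(4 - 8)a = 68 - 88
-4a = -20
a = 5, o = 11 - 5 = 6

Apples: 5, Oranges: 6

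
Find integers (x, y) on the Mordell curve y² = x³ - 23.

Try small integer x values and check whether x³ - 23 is a perfect square.
x = 3: x³ - 23 = 3³ - 23 = 27 - 23 = 4
Is 4 a perfect square? 2² = 4 ✓
So (x, y) = (3, -2) is a solution.

x = 3, y = -2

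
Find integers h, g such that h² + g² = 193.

We need to find integers h, g > 0 such that h² + g² = 193.
Trying h = 7: g² = 193 - 7² = 193 - 49 = 144
g = 12
Check: 7² + 12² = 49 + 144 = 193 ✓

193 = 7² + 12²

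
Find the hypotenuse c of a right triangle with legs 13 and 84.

c² = a² + b² = 13² + 84² = 169 + 7056 = 7225
c = 85

85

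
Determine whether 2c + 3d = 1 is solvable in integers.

Step 1: Compute gcd(2, 3).
gcd(2, 3) = 1

Step 2: Check divisibility.
Does 1 divide 1? 1 = 1 x 1, so yes.

By the theorem on linear Diophantine equations, 2c + 3d = 1 has integer solutions if and only if gcd(2, 3) divides 1. Since 1 | 1, solutions exist.

Yes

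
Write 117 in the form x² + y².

We need to find integers x, y > 0 such that x² + y² = 117.
Trying x = 6: y² = 117 - 6² = 117 - 36 = 81
y = 9
Check: 6² + 9² = 36 + 81 = 117 ✓

117 = 6² + 9²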